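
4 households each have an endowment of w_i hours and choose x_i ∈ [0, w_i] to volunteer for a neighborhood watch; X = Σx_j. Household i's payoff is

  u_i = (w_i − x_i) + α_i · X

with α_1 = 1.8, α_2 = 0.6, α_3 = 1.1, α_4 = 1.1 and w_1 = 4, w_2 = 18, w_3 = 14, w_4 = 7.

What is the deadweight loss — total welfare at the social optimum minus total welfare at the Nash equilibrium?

64.8

∂u_i/∂x_i = α_i − 1, so household i contributes w_i if α_i > 1, else 0.
α_i > 1 for i ∈ {1, 3, 4}; NE contributions (4, 0, 14, 7), X = 25.
W^NE = Σw_i − X^NE + (Σα_i)·X^NE = 43 + 3.6·25 = 133.
Planner: ∂(Σu_j)/∂x_i = Σα_j − 1 = 3.6 > 0, so everyone contributes w_i; X^SO = 43, W^SO = 43 + 3.6·43 = 197.8.
Deadweight loss = 64.8.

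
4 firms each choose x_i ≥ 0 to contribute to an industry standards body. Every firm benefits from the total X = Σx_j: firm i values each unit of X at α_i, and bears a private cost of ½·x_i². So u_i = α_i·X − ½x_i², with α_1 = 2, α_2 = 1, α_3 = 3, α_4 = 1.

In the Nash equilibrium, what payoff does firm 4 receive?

Firm i's FOC: ∂u_i/∂x_i = α_i − x_i = 0, so x_i* = α_i.
NE contributions = (2, 1, 3, 1); X = 7.
u_4 = α_4·X − ½·(x_4)² = 1·7 − ½·1² = 6.5.

6.5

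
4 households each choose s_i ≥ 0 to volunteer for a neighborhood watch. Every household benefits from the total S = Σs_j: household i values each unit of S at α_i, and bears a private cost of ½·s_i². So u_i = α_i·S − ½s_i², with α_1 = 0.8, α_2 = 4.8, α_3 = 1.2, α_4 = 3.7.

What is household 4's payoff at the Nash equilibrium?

Household i's FOC: ∂u_i/∂s_i = α_i − s_i = 0, so s_i* = α_i.
NE contributions = (0.8, 4.8, 1.2, 3.7); S = 10.5.
u_4 = α_4·S − ½·(s_4)² = 3.7·10.5 − ½·3.7² = 32.005.

32.005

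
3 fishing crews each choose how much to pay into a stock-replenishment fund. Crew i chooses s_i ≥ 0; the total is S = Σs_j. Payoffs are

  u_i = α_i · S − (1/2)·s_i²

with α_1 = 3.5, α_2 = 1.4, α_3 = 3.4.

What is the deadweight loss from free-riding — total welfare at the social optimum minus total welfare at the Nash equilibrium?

47.33

Crew i's FOC: ∂u_i/∂s_i = α_i − s_i = 0, so s_i* = α_i.
NE contributions = (3.5, 1.4, 3.4); S = 8.3.
W^NE = (Σα)·S − ½Σα_i² = 8.3² − ½·25.77 = 56.005.
Planner sets s_i = Σα_j = 8.3 for every i, so S^SO = 3·8.3 = 24.9.
W^SO = (Σα)·S^SO − ½·3·(Σα)² = (3/2)·8.3² = 103.335.
Deadweight loss = W^SO − W^NE = 47.33.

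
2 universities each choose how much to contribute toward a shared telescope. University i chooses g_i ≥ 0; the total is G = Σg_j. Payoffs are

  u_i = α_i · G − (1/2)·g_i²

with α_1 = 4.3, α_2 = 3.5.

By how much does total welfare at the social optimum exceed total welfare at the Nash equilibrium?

15.37

University i's FOC: ∂u_i/∂g_i = α_i − g_i = 0, so g_i* = α_i.
NE contributions = (4.3, 3.5); G = 7.8.
W^NE = (Σα)·G − ½Σα_i² = 7.8² − ½·30.74 = 45.47.
Planner sets g_i = Σα_j = 7.8 for every i, so G^SO = 2·7.8 = 15.6.
W^SO = (Σα)·G^SO − ½·2·(Σα)² = (2/2)·7.8² = 60.84.
Deadweight loss = W^SO − W^NE = 15.37.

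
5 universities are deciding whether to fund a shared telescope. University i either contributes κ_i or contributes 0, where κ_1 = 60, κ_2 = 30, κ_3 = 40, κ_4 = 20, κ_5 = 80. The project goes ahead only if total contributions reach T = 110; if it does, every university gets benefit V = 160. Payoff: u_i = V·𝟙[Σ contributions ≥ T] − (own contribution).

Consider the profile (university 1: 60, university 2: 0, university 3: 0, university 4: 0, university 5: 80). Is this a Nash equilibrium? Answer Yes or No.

Total = 140 ≥ 110: provided.
University 1 (pledges 60, payoff 100): dropping to 0 → total 80, payoff 0. No gain.
University 2 (pledges 0, payoff 160): pledging 30 → total 170, payoff 130. No gain.
University 3 (pledges 0, payoff 160): pledging 40 → total 180, payoff 120. No gain.
University 4 (pledges 0, payoff 160): pledging 20 → total 160, payoff 140. No gain.
University 5 (pledges 80, payoff 80): dropping to 0 → total 60, payoff 0. No gain.

Yes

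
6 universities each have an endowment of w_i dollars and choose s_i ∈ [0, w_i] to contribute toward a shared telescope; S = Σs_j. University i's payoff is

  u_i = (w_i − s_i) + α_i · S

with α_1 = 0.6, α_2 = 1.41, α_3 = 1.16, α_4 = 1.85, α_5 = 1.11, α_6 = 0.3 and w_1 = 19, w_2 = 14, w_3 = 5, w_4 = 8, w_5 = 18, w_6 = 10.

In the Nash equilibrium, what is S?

∂u_i/∂s_i = α_i − 1, so university i contributes w_i if α_i > 1, else 0.
α_i > 1 for i ∈ {2, 3, 4, 5}; NE contributions (0, 14, 5, 8, 18, 0), S = 45.

45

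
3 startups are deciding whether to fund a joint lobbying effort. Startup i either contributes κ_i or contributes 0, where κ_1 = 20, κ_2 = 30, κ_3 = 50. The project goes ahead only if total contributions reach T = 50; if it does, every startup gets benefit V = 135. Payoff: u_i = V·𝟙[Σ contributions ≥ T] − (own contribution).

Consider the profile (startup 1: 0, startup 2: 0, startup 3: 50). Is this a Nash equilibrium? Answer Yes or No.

Yes

Total = 50 ≥ 50: provided.
Startup 1 (pledges 0, payoff 135): pledging 20 → total 70, payoff 115. No gain.
Startup 2 (pledges 0, payoff 135): pledging 30 → total 80, payoff 105. No gain.
Startup 3 (pledges 50, payoff 85): dropping to 0 → total 0, payoff 0. No gain.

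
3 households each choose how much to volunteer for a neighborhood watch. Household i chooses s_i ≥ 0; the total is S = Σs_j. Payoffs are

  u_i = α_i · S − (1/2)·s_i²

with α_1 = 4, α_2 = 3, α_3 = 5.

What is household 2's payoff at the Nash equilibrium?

Household i's FOC: ∂u_i/∂s_i = α_i − s_i = 0, so s_i* = α_i.
NE contributions = (4, 3, 5); S = 12.
u_2 = α_2·S − ½·(s_2)² = 3·12 − ½·3² = 31.5.

31.5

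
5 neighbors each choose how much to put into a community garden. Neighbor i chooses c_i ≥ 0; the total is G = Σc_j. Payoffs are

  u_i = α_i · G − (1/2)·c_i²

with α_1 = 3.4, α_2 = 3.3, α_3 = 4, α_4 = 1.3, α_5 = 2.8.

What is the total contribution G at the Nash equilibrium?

Neighbor i's FOC: ∂u_i/∂c_i = α_i − c_i = 0, so c_i* = α_i.
NE contributions = (3.4, 3.3, 4, 1.3, 2.8); G = 14.8.

14.8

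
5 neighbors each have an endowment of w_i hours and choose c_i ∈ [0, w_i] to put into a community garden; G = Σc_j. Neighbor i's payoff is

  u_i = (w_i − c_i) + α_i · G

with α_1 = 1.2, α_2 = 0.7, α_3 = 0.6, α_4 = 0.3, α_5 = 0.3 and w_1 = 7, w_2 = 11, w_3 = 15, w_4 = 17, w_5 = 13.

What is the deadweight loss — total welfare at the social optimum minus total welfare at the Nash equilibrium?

∂u_i/∂c_i = α_i − 1, so neighbor i contributes w_i if α_i > 1, else 0.
α_i > 1 for i ∈ {1}; NE contributions (7, 0, 0, 0, 0), G = 7.
W^NE = Σw_i − G^NE + (Σα_i)·G^NE = 63 + 2.1·7 = 77.7.
Planner: ∂(Σu_j)/∂c_i = Σα_j − 1 = 2.1 > 0, so everyone contributes w_i; G^SO = 63, W^SO = 63 + 2.1·63 = 195.3.
Deadweight loss = 117.6.

117.6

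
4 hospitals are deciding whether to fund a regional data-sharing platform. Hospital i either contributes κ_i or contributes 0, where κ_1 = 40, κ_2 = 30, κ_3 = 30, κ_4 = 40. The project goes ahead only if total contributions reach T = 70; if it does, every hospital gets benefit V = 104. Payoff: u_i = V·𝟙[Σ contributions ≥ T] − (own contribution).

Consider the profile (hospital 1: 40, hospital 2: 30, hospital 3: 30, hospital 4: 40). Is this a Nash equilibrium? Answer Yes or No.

Total = 140 ≥ 70: provided.
Hospital 1 (pledges 40, payoff 64): dropping to 0 → total 100, payoff 104. Profitable deviation.

No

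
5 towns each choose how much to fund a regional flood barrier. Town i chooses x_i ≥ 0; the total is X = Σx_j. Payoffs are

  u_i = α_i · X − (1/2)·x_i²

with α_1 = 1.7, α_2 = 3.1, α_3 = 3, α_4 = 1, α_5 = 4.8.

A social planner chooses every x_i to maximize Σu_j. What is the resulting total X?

68

Planner FOC: ∂(Σu_j)/∂x_i = (Σα_j) − x_i = 0, so x_i^SO = Σα_j = 13.6 for every i; X^SO = 68.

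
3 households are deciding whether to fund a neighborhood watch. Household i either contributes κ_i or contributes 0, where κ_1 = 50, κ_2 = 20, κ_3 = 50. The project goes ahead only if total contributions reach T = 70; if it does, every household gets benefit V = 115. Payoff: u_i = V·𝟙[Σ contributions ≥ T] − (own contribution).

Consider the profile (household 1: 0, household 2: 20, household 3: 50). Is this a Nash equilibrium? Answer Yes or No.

Total = 70 ≥ 70: provided.
Household 1 (pledges 0, payoff 115): pledging 50 → total 120, payoff 65. No gain.
Household 2 (pledges 20, payoff 95): dropping to 0 → total 50, payoff 0. No gain.
Household 3 (pledges 50, payoff 65): dropping to 0 → total 20, payoff 0. No gain.

Yes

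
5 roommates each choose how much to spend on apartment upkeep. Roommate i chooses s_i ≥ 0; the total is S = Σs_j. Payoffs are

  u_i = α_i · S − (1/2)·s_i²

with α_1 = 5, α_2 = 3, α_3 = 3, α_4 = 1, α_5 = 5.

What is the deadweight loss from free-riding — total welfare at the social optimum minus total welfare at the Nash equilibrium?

Roommate i's FOC: ∂u_i/∂s_i = α_i − s_i = 0, so s_i* = α_i.
NE contributions = (5, 3, 3, 1, 5); S = 17.
W^NE = (Σα)·S − ½Σα_i² = 17² − ½·69 = 254.5.
Planner sets s_i = Σα_j = 17 for every i, so S^SO = 5·17 = 85.
W^SO = (Σα)·S^SO − ½·5·(Σα)² = (5/2)·17² = 722.5.
Deadweight loss = W^SO − W^NE = 468.

468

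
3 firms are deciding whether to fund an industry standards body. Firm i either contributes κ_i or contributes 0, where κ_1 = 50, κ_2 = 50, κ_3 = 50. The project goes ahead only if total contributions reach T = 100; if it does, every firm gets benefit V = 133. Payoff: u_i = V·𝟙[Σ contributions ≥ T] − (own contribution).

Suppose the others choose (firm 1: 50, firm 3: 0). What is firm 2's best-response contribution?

50

Others' total = 50. Contributing 50 brings total to 100 ≥ 100: gain V − κ_2 = 83.
Best response: 50.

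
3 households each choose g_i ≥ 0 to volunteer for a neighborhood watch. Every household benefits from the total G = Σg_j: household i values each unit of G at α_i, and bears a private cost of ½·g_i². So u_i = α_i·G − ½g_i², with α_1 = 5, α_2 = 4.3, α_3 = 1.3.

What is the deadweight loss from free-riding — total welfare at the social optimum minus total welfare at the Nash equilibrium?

Household i's FOC: ∂u_i/∂g_i = α_i − g_i = 0, so g_i* = α_i.
NE contributions = (5, 4.3, 1.3); G = 10.6.
W^NE = (Σα)·G − ½Σα_i² = 10.6² − ½·45.18 = 89.77.
Planner sets g_i = Σα_j = 10.6 for every i, so G^SO = 3·10.6 = 31.8.
W^SO = (Σα)·G^SO − ½·3·(Σα)² = (3/2)·10.6² = 168.54.
Deadweight loss = W^SO − W^NE = 78.77.

78.77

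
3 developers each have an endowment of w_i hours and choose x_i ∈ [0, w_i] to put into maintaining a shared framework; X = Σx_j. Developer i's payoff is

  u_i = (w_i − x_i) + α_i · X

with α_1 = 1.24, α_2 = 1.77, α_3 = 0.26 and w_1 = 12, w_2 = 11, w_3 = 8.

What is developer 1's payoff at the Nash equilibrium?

28.52

∂u_i/∂x_i = α_i − 1, so developer i contributes w_i if α_i > 1, else 0.
α_i > 1 for i ∈ {1, 2}; NE contributions (12, 11, 0), X = 23.
u_1 = (12 − 12) + 1.24·23 = 28.52.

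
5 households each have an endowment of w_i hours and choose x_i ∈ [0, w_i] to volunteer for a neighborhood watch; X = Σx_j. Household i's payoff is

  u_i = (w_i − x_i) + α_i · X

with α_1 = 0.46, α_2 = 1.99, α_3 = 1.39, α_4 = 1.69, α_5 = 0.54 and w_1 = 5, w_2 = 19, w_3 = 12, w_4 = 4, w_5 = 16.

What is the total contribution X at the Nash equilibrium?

35

∂u_i/∂x_i = α_i − 1, so household i contributes w_i if α_i > 1, else 0.
α_i > 1 for i ∈ {2, 3, 4}; NE contributions (0, 19, 12, 4, 0), X = 35.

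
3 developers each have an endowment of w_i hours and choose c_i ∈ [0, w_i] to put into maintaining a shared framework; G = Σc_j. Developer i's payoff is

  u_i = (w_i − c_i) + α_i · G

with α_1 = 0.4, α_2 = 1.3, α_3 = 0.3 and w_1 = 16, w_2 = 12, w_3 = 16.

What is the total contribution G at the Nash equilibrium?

12

∂u_i/∂c_i = α_i − 1, so developer i contributes w_i if α_i > 1, else 0.
α_i > 1 for i ∈ {2}; NE contributions (0, 12, 0), G = 12.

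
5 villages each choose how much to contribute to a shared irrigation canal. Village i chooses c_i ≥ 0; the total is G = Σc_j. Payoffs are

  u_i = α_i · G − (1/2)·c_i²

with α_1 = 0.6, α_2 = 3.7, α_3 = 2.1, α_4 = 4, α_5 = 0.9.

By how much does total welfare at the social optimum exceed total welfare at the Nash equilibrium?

Village i's FOC: ∂u_i/∂c_i = α_i − c_i = 0, so c_i* = α_i.
NE contributions = (0.6, 3.7, 2.1, 4, 0.9); G = 11.3.
W^NE = (Σα)·G − ½Σα_i² = 11.3² − ½·35.27 = 110.055.
Planner sets c_i = Σα_j = 11.3 for every i, so G^SO = 5·11.3 = 56.5.
W^SO = (Σα)·G^SO − ½·5·(Σα)² = (5/2)·11.3² = 319.225.
Deadweight loss = W^SO − W^NE = 209.17.

209.17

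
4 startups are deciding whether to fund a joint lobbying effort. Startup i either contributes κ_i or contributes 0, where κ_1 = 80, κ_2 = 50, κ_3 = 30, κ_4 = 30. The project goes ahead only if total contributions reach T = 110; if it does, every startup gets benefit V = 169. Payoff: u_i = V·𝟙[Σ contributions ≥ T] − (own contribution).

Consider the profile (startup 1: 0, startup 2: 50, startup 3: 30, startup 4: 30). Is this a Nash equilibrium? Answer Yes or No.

Total = 110 ≥ 110: provided.
Startup 1 (pledges 0, payoff 169): pledging 80 → total 190, payoff 89. No gain.
Startup 2 (pledges 50, payoff 119): dropping to 0 → total 60, payoff 0. No gain.
Startup 3 (pledges 30, payoff 139): dropping to 0 → total 80, payoff 0. No gain.
Startup 4 (pledges 30, payoff 139): dropping to 0 → total 80, payoff 0. No gain.

Yes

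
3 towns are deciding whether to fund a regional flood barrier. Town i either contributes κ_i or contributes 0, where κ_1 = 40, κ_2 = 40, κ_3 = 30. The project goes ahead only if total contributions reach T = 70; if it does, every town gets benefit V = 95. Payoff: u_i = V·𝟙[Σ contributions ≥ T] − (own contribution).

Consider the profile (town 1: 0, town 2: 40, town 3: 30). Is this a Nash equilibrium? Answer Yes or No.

Yes

Total = 70 ≥ 70: provided.
Town 1 (pledges 0, payoff 95): pledging 40 → total 110, payoff 55. No gain.
Town 2 (pledges 40, payoff 55): dropping to 0 → total 30, payoff 0. No gain.
Town 3 (pledges 30, payoff 65): dropping to 0 → total 40, payoff 0. No gain.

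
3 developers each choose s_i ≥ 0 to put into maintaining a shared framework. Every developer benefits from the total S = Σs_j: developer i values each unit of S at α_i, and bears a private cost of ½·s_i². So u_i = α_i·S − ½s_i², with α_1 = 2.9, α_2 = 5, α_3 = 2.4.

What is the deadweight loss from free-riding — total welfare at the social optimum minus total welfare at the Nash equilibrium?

72.63

Developer i's FOC: ∂u_i/∂s_i = α_i − s_i = 0, so s_i* = α_i.
NE contributions = (2.9, 5, 2.4); S = 10.3.
W^NE = (Σα)·S − ½Σα_i² = 10.3² − ½·39.17 = 86.505.
Planner sets s_i = Σα_j = 10.3 for every i, so S^SO = 3·10.3 = 30.9.
W^SO = (Σα)·S^SO − ½·3·(Σα)² = (3/2)·10.3² = 159.135.
Deadweight loss = W^SO − W^NE = 72.63.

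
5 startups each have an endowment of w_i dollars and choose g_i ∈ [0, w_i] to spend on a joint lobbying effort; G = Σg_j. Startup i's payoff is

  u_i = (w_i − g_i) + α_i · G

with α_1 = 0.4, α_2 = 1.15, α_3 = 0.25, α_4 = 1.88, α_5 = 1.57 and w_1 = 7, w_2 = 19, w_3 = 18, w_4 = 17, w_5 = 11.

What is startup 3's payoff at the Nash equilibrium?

∂u_i/∂g_i = α_i − 1, so startup i contributes w_i if α_i > 1, else 0.
α_i > 1 for i ∈ {2, 4, 5}; NE contributions (0, 19, 0, 17, 11), G = 47.
u_3 = (18 − 0) + 0.25·47 = 29.75.

29.75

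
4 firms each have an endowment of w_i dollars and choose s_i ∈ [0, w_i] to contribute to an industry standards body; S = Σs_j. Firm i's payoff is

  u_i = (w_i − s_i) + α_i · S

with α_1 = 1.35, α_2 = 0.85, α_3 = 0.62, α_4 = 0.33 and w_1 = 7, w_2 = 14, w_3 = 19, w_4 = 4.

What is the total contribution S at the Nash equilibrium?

∂u_i/∂s_i = α_i − 1, so firm i contributes w_i if α_i > 1, else 0.
α_i > 1 for i ∈ {1}; NE contributions (7, 0, 0, 0), S = 7.

7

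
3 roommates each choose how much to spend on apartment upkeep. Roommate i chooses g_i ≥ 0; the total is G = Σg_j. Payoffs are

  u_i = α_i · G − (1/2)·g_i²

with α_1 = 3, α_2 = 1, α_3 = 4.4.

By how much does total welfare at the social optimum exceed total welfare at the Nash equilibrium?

49.96

Roommate i's FOC: ∂u_i/∂g_i = α_i − g_i = 0, so g_i* = α_i.
NE contributions = (3, 1, 4.4); G = 8.4.
W^NE = (Σα)·G − ½Σα_i² = 8.4² − ½·29.36 = 55.88.
Planner sets g_i = Σα_j = 8.4 for every i, so G^SO = 3·8.4 = 25.2.
W^SO = (Σα)·G^SO − ½·3·(Σα)² = (3/2)·8.4² = 105.84.
Deadweight loss = W^SO − W^NE = 49.96.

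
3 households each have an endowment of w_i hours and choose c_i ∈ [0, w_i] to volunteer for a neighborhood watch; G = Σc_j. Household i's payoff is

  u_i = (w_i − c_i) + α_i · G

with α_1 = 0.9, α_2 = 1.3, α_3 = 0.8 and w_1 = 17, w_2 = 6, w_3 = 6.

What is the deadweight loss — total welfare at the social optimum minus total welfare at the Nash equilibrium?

46

∂u_i/∂c_i = α_i − 1, so household i contributes w_i if α_i > 1, else 0.
α_i > 1 for i ∈ {2}; NE contributions (0, 6, 0), G = 6.
W^NE = Σw_i − G^NE + (Σα_i)·G^NE = 29 + 2·6 = 41.
Planner: ∂(Σu_j)/∂c_i = Σα_j − 1 = 2 > 0, so everyone contributes w_i; G^SO = 29, W^SO = 29 + 2·29 = 87.
Deadweight loss = 46.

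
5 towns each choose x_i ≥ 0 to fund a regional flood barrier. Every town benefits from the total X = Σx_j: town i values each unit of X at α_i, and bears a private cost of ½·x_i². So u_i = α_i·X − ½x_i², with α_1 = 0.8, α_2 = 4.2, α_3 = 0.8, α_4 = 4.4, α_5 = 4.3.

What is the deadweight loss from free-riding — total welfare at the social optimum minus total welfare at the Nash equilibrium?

Town i's FOC: ∂u_i/∂x_i = α_i − x_i = 0, so x_i* = α_i.
NE contributions = (0.8, 4.2, 0.8, 4.4, 4.3); X = 14.5.
W^NE = (Σα)·X − ½Σα_i² = 14.5² − ½·56.77 = 181.865.
Planner sets x_i = Σα_j = 14.5 for every i, so X^SO = 5·14.5 = 72.5.
W^SO = (Σα)·X^SO − ½·5·(Σα)² = (5/2)·14.5² = 525.625.
Deadweight loss = W^SO − W^NE = 343.76.

343.76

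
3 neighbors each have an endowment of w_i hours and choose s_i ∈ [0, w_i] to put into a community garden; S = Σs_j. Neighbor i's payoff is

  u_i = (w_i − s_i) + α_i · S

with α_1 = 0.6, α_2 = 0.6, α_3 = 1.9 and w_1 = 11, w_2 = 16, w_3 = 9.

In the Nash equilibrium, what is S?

9

∂u_i/∂s_i = α_i − 1, so neighbor i contributes w_i if α_i > 1, else 0.
α_i > 1 for i ∈ {3}; NE contributions (0, 0, 9), S = 9.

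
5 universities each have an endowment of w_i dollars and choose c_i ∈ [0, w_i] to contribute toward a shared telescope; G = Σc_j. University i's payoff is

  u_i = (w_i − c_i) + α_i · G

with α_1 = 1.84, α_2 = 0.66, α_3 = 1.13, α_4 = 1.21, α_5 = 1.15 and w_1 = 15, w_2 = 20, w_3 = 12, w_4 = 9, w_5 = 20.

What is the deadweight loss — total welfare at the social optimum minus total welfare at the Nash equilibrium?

99.8

∂u_i/∂c_i = α_i − 1, so university i contributes w_i if α_i > 1, else 0.
α_i > 1 for i ∈ {1, 3, 4, 5}; NE contributions (15, 0, 12, 9, 20), G = 56.
W^NE = Σw_i − G^NE + (Σα_i)·G^NE = 76 + 4.99·56 = 355.44.
Planner: ∂(Σu_j)/∂c_i = Σα_j − 1 = 4.99 > 0, so everyone contributes w_i; G^SO = 76, W^SO = 76 + 4.99·76 = 455.24.
Deadweight loss = 99.8.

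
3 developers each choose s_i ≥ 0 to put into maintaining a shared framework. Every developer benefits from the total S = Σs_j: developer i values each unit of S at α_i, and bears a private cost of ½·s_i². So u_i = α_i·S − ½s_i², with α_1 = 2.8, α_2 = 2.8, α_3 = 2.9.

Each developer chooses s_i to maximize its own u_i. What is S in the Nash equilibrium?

8.5

Developer i's FOC: ∂u_i/∂s_i = α_i − s_i = 0, so s_i* = α_i.
NE contributions = (2.8, 2.8, 2.9); S = 8.5.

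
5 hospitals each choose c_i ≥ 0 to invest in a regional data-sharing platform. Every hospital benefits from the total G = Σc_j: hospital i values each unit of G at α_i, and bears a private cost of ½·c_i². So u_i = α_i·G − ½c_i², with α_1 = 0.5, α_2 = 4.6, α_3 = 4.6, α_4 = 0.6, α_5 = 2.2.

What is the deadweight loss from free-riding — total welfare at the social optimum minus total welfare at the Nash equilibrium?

258.26

Hospital i's FOC: ∂u_i/∂c_i = α_i − c_i = 0, so c_i* = α_i.
NE contributions = (0.5, 4.6, 4.6, 0.6, 2.2); G = 12.5.
W^NE = (Σα)·G − ½Σα_i² = 12.5² − ½·47.77 = 132.365.
Planner sets c_i = Σα_j = 12.5 for every i, so G^SO = 5·12.5 = 62.5.
W^SO = (Σα)·G^SO − ½·5·(Σα)² = (5/2)·12.5² = 390.625.
Deadweight loss = W^SO − W^NE = 258.26.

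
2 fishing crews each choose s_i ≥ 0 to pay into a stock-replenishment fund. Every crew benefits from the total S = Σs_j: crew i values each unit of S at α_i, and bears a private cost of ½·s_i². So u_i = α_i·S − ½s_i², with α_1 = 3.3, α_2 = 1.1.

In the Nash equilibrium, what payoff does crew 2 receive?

4.235

Crew i's FOC: ∂u_i/∂s_i = α_i − s_i = 0, so s_i* = α_i.
NE contributions = (3.3, 1.1); S = 4.4.
u_2 = α_2·S − ½·(s_2)² = 1.1·4.4 − ½·1.1² = 4.235.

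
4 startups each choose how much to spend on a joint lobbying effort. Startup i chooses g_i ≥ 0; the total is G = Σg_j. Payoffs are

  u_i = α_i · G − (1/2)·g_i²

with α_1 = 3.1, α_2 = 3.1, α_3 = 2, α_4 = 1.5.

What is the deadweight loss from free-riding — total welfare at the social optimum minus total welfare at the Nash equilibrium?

Startup i's FOC: ∂u_i/∂g_i = α_i − g_i = 0, so g_i* = α_i.
NE contributions = (3.1, 3.1, 2, 1.5); G = 9.7.
W^NE = (Σα)·G − ½Σα_i² = 9.7² − ½·25.47 = 81.355.
Planner sets g_i = Σα_j = 9.7 for every i, so G^SO = 4·9.7 = 38.8.
W^SO = (Σα)·G^SO − ½·4·(Σα)² = (4/2)·9.7² = 188.18.
Deadweight loss = W^SO − W^NE = 106.825.

106.825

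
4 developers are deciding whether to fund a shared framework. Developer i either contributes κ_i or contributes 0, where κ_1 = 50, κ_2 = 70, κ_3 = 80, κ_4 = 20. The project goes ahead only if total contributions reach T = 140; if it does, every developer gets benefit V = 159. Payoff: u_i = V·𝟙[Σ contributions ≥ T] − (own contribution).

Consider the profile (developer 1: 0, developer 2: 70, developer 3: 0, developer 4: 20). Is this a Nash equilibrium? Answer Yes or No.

Total = 90 < 140: not provided.
Developer 1 (pledges 0, payoff 0): pledging 50 → total 140, payoff 109. Profitable deviation.

No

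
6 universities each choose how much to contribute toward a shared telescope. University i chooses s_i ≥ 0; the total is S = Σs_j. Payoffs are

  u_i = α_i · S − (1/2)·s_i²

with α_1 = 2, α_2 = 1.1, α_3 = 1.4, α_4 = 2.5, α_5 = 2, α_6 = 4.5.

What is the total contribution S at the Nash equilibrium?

13.5

University i's FOC: ∂u_i/∂s_i = α_i − s_i = 0, so s_i* = α_i.
NE contributions = (2, 1.1, 1.4, 2.5, 2, 4.5); S = 13.5.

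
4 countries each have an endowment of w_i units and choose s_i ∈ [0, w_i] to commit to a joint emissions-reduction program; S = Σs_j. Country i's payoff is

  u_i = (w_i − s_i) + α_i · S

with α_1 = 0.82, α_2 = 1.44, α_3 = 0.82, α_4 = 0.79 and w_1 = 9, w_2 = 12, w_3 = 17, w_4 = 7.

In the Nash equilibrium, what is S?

12

∂u_i/∂s_i = α_i − 1, so country i contributes w_i if α_i > 1, else 0.
α_i > 1 for i ∈ {2}; NE contributions (0, 12, 0, 0), S = 12.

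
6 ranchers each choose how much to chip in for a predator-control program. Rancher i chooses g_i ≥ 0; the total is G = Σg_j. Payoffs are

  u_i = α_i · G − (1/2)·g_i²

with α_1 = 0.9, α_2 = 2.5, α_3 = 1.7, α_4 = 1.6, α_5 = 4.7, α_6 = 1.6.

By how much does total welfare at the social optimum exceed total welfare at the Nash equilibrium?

Rancher i's FOC: ∂u_i/∂g_i = α_i − g_i = 0, so g_i* = α_i.
NE contributions = (0.9, 2.5, 1.7, 1.6, 4.7, 1.6); G = 13.
W^NE = (Σα)·G − ½Σα_i² = 13² − ½·37.16 = 150.42.
Planner sets g_i = Σα_j = 13 for every i, so G^SO = 6·13 = 78.
W^SO = (Σα)·G^SO − ½·6·(Σα)² = (6/2)·13² = 507.
Deadweight loss = W^SO − W^NE = 356.58.

356.58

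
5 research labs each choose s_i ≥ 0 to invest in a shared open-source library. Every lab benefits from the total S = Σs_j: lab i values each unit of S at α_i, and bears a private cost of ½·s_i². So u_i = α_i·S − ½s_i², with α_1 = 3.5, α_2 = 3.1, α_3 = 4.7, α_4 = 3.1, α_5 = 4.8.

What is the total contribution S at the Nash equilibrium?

19.2

Lab i's FOC: ∂u_i/∂s_i = α_i − s_i = 0, so s_i* = α_i.
NE contributions = (3.5, 3.1, 4.7, 3.1, 4.8); S = 19.2.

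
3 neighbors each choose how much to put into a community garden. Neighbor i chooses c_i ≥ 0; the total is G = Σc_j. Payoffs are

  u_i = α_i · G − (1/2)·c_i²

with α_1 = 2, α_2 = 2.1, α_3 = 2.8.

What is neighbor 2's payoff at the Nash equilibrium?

12.285

Neighbor i's FOC: ∂u_i/∂c_i = α_i − c_i = 0, so c_i* = α_i.
NE contributions = (2, 2.1, 2.8); G = 6.9.
u_2 = α_2·G − ½·(c_2)² = 2.1·6.9 − ½·2.1² = 12.285.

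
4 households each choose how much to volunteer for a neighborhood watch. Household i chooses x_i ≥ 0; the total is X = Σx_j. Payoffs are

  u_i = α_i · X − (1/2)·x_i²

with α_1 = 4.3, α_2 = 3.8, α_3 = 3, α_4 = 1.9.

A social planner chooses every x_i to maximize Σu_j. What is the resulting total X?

52

Planner FOC: ∂(Σu_j)/∂x_i = (Σα_j) − x_i = 0, so x_i^SO = Σα_j = 13 for every i; X^SO = 52.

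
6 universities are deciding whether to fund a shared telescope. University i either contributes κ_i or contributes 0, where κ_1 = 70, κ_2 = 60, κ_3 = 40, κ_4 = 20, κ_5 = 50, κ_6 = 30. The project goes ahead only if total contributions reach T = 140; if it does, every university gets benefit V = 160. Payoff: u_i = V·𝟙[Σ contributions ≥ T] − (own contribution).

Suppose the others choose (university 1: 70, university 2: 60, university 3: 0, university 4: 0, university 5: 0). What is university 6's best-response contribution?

30

Others' total = 130. Contributing 30 brings total to 160 ≥ 140: gain V − κ_6 = 130.
Best response: 30.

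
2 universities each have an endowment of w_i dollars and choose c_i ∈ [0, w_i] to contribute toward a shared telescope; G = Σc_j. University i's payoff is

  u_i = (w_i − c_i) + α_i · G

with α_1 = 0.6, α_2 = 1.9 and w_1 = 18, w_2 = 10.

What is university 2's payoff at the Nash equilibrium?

19

∂u_i/∂c_i = α_i − 1, so university i contributes w_i if α_i > 1, else 0.
α_i > 1 for i ∈ {2}; NE contributions (0, 10), G = 10.
u_2 = (10 − 10) + 1.9·10 = 19.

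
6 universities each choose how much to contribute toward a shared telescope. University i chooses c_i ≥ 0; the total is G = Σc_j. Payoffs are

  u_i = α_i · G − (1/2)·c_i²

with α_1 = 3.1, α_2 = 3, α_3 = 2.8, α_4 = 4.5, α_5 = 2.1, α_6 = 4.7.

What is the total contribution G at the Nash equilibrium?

University i's FOC: ∂u_i/∂c_i = α_i − c_i = 0, so c_i* = α_i.
NE contributions = (3.1, 3, 2.8, 4.5, 2.1, 4.7); G = 20.2.

20.2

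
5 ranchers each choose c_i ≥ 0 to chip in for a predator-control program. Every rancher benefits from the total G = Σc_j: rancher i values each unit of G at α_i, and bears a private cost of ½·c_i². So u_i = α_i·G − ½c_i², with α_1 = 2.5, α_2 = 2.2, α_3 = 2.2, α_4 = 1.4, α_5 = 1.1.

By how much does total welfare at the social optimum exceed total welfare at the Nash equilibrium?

142.09

Rancher i's FOC: ∂u_i/∂c_i = α_i − c_i = 0, so c_i* = α_i.
NE contributions = (2.5, 2.2, 2.2, 1.4, 1.1); G = 9.4.
W^NE = (Σα)·G − ½Σα_i² = 9.4² − ½·19.1 = 78.81.
Planner sets c_i = Σα_j = 9.4 for every i, so G^SO = 5·9.4 = 47.
W^SO = (Σα)·G^SO − ½·5·(Σα)² = (5/2)·9.4² = 220.9.
Deadweight loss = W^SO − W^NE = 142.09.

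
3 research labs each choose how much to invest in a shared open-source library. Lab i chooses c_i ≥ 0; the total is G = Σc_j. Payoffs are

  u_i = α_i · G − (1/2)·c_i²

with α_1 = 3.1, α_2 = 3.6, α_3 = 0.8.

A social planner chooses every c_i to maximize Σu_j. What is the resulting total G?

22.5

Planner FOC: ∂(Σu_j)/∂c_i = (Σα_j) − c_i = 0, so c_i^SO = Σα_j = 7.5 for every i; G^SO = 22.5.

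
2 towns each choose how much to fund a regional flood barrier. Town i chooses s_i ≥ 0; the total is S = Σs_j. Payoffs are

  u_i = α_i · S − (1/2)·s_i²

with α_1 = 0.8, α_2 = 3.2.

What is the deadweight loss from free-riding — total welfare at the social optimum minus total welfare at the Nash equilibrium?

Town i's FOC: ∂u_i/∂s_i = α_i − s_i = 0, so s_i* = α_i.
NE contributions = (0.8, 3.2); S = 4.
W^NE = (Σα)·S − ½Σα_i² = 4² − ½·10.88 = 10.56.
Planner sets s_i = Σα_j = 4 for every i, so S^SO = 2·4 = 8.
W^SO = (Σα)·S^SO − ½·2·(Σα)² = (2/2)·4² = 16.
Deadweight loss = W^SO − W^NE = 5.44.

5.44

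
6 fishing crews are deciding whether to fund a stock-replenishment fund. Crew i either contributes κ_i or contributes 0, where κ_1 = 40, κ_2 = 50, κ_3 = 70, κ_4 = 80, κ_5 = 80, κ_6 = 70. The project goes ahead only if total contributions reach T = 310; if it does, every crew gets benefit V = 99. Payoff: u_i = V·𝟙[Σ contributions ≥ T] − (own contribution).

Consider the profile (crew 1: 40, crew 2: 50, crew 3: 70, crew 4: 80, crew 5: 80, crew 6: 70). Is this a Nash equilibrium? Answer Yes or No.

No

Total = 390 ≥ 310: provided.
Crew 1 (pledges 40, payoff 59): dropping to 0 → total 350, payoff 99. Profitable deviation.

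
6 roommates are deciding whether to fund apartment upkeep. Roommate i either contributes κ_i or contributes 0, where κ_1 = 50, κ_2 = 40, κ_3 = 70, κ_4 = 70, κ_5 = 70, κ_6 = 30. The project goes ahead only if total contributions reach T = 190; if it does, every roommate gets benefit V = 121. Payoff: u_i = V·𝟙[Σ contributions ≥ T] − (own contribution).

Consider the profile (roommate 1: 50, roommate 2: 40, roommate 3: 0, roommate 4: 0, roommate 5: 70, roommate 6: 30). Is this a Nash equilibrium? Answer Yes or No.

Total = 190 ≥ 190: provided.
Roommate 1 (pledges 50, payoff 71): dropping to 0 → total 140, payoff 0. No gain.
Roommate 2 (pledges 40, payoff 81): dropping to 0 → total 150, payoff 0. No gain.
Roommate 3 (pledges 0, payoff 121): pledging 70 → total 260, payoff 51. No gain.
Roommate 4 (pledges 0, payoff 121): pledging 70 → total 260, payoff 51. No gain.
Roommate 5 (pledges 70, payoff 51): dropping to 0 → total 120, payoff 0. No gain.
Roommate 6 (pledges 30, payoff 91): dropping to 0 → total 160, payoff 0. No gain.

Yes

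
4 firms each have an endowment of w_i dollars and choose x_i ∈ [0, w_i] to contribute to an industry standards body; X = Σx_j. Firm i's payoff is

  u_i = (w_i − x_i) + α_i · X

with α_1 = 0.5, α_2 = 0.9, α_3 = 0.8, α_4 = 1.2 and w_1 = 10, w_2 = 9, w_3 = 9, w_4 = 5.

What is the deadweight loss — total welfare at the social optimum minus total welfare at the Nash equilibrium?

67.2

∂u_i/∂x_i = α_i − 1, so firm i contributes w_i if α_i > 1, else 0.
α_i > 1 for i ∈ {4}; NE contributions (0, 0, 0, 5), X = 5.
W^NE = Σw_i − X^NE + (Σα_i)·X^NE = 33 + 2.4·5 = 45.
Planner: ∂(Σu_j)/∂x_i = Σα_j − 1 = 2.4 > 0, so everyone contributes w_i; X^SO = 33, W^SO = 33 + 2.4·33 = 112.2.
Deadweight loss = 67.2.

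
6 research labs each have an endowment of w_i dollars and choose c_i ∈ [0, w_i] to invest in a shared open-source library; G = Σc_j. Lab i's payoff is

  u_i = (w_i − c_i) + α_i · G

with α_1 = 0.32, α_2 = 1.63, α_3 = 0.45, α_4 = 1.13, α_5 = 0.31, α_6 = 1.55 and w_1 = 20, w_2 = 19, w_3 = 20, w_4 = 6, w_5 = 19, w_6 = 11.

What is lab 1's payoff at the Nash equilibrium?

31.52

∂u_i/∂c_i = α_i − 1, so lab i contributes w_i if α_i > 1, else 0.
α_i > 1 for i ∈ {2, 4, 6}; NE contributions (0, 19, 0, 6, 0, 11), G = 36.
u_1 = (20 − 0) + 0.32·36 = 31.52.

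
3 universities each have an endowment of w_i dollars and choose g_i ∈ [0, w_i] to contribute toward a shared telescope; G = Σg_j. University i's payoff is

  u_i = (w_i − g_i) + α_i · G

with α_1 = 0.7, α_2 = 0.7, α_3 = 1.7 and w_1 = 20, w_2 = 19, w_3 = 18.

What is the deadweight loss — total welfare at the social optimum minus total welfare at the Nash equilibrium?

81.9

∂u_i/∂g_i = α_i − 1, so university i contributes w_i if α_i > 1, else 0.
α_i > 1 for i ∈ {3}; NE contributions (0, 0, 18), G = 18.
W^NE = Σw_i − G^NE + (Σα_i)·G^NE = 57 + 2.1·18 = 94.8.
Planner: ∂(Σu_j)/∂g_i = Σα_j − 1 = 2.1 > 0, so everyone contributes w_i; G^SO = 57, W^SO = 57 + 2.1·57 = 176.7.
Deadweight loss = 81.9.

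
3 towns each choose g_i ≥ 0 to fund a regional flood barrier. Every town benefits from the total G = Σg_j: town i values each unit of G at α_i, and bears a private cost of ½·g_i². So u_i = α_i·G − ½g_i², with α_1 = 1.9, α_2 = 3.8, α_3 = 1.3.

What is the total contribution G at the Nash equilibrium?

Town i's FOC: ∂u_i/∂g_i = α_i − g_i = 0, so g_i* = α_i.
NE contributions = (1.9, 3.8, 1.3); G = 7.

7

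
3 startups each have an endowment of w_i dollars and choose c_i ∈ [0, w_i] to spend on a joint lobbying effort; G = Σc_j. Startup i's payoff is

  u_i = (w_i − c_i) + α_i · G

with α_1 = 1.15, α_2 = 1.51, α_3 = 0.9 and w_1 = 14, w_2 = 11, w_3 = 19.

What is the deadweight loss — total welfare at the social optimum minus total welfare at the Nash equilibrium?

48.64

∂u_i/∂c_i = α_i − 1, so startup i contributes w_i if α_i > 1, else 0.
α_i > 1 for i ∈ {1, 2}; NE contributions (14, 11, 0), G = 25.
W^NE = Σw_i − G^NE + (Σα_i)·G^NE = 44 + 2.56·25 = 108.
Planner: ∂(Σu_j)/∂c_i = Σα_j − 1 = 2.56 > 0, so everyone contributes w_i; G^SO = 44, W^SO = 44 + 2.56·44 = 156.64.
Deadweight loss = 48.64.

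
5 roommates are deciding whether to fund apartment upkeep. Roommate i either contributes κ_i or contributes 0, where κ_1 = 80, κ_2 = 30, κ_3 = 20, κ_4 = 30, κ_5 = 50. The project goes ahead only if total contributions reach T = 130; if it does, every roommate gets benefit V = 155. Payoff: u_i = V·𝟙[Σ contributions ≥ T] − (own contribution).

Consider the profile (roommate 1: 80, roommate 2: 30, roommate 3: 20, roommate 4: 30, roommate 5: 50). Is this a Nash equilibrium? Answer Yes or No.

Total = 210 ≥ 130: provided.
Roommate 1 (pledges 80, payoff 75): dropping to 0 → total 130, payoff 155. Profitable deviation.

No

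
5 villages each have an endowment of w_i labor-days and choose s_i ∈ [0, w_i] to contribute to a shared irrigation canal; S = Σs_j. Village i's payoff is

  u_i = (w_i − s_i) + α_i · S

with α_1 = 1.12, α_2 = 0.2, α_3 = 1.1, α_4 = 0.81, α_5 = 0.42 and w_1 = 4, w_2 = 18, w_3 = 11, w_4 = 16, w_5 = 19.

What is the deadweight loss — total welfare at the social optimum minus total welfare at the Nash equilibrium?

∂u_i/∂s_i = α_i − 1, so village i contributes w_i if α_i > 1, else 0.
α_i > 1 for i ∈ {1, 3}; NE contributions (4, 0, 11, 0, 0), S = 15.
W^NE = Σw_i − S^NE + (Σα_i)·S^NE = 68 + 2.65·15 = 107.75.
Planner: ∂(Σu_j)/∂s_i = Σα_j − 1 = 2.65 > 0, so everyone contributes w_i; S^SO = 68, W^SO = 68 + 2.65·68 = 248.2.
Deadweight loss = 140.45.

140.45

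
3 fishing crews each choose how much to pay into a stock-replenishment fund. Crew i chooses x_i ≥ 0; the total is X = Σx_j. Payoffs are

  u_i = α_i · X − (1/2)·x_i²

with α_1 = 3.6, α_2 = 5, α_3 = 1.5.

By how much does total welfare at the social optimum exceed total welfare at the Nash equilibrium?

71.11

Crew i's FOC: ∂u_i/∂x_i = α_i − x_i = 0, so x_i* = α_i.
NE contributions = (3.6, 5, 1.5); X = 10.1.
W^NE = (Σα)·X − ½Σα_i² = 10.1² − ½·40.21 = 81.905.
Planner sets x_i = Σα_j = 10.1 for every i, so X^SO = 3·10.1 = 30.3.
W^SO = (Σα)·X^SO − ½·3·(Σα)² = (3/2)·10.1² = 153.015.
Deadweight loss = W^SO − W^NE = 71.11.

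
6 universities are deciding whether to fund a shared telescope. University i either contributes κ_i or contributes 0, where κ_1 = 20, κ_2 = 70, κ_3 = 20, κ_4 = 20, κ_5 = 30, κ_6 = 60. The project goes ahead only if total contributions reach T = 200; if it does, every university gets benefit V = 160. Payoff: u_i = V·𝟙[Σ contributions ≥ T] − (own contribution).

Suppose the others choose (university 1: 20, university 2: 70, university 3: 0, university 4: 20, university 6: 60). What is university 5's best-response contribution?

30

Others' total = 170. Contributing 30 brings total to 200 ≥ 200: gain V − κ_5 = 130.
Best response: 30.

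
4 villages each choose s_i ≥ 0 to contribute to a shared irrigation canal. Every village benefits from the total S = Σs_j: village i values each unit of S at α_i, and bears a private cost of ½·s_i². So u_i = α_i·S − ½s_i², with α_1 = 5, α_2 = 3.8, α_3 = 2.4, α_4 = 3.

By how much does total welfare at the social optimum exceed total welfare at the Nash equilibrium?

228.74

Village i's FOC: ∂u_i/∂s_i = α_i − s_i = 0, so s_i* = α_i.
NE contributions = (5, 3.8, 2.4, 3); S = 14.2.
W^NE = (Σα)·S − ½Σα_i² = 14.2² − ½·54.2 = 174.54.
Planner sets s_i = Σα_j = 14.2 for every i, so S^SO = 4·14.2 = 56.8.
W^SO = (Σα)·S^SO − ½·4·(Σα)² = (4/2)·14.2² = 403.28.
Deadweight loss = W^SO − W^NE = 228.74.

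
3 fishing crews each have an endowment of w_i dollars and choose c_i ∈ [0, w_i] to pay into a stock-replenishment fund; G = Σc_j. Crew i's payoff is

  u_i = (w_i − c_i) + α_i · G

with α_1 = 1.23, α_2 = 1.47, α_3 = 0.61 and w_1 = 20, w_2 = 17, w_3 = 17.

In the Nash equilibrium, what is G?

37

∂u_i/∂c_i = α_i − 1, so crew i contributes w_i if α_i > 1, else 0.
α_i > 1 for i ∈ {1, 2}; NE contributions (20, 17, 0), G = 37.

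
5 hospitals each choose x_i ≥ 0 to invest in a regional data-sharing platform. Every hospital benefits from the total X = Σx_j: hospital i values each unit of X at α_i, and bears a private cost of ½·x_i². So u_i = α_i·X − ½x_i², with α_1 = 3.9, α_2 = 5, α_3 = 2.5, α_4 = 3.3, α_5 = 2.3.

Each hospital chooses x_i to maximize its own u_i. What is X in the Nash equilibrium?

17

Hospital i's FOC: ∂u_i/∂x_i = α_i − x_i = 0, so x_i* = α_i.
NE contributions = (3.9, 5, 2.5, 3.3, 2.3); X = 17.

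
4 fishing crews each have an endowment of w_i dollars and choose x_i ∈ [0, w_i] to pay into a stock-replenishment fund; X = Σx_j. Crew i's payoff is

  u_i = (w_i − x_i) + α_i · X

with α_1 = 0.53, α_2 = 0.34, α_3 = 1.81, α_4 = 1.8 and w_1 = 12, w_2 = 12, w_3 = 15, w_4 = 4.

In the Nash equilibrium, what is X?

19

∂u_i/∂x_i = α_i − 1, so crew i contributes w_i if α_i > 1, else 0.
α_i > 1 for i ∈ {3, 4}; NE contributions (0, 0, 15, 4), X = 19.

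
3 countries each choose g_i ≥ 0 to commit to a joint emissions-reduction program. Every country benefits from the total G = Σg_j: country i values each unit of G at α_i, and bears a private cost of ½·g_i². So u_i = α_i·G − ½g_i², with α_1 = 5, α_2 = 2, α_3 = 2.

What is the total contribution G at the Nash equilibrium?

9

Country i's FOC: ∂u_i/∂g_i = α_i − g_i = 0, so g_i* = α_i.
NE contributions = (5, 2, 2); G = 9.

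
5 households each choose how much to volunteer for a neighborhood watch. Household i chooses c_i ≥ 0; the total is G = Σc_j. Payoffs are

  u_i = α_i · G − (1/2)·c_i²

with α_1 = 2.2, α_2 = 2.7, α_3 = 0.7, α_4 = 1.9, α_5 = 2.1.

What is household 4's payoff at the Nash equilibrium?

16.435

Household i's FOC: ∂u_i/∂c_i = α_i − c_i = 0, so c_i* = α_i.
NE contributions = (2.2, 2.7, 0.7, 1.9, 2.1); G = 9.6.
u_4 = α_4·G − ½·(c_4)² = 1.9·9.6 − ½·1.9² = 16.435.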